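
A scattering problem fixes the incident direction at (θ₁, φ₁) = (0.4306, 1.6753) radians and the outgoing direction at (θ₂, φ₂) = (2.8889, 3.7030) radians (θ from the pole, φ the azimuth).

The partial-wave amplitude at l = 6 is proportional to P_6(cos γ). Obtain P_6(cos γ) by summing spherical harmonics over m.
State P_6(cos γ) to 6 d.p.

Expand P_6 via completeness: Σ_{m} conj(Y_{6,m}) at Ω₁ times Y_{6,m} at Ω₂ —
  term(m=-6) = (0.000000, 0.000000)   from Y*(Ω₁)=(-0.002069, -0.001499), Y(Ω₂)=(-0.000115, 0.000027)
  term(m=-5) = (0.000023, -0.000020)   from Y*(Ω₁)=(-0.009617, 0.016699), Y(Ω₂)=(-0.001495, -0.000520)
  term(m=-4) = (-0.000289, -0.001099)   from Y*(Ω₁)=(0.080015, 0.035542), Y(Ω₂)=(-0.008110, -0.010136)
  term(m=-3) = (-0.018499, -0.003752)   from Y*(Ω₁)=(0.080768, -0.249127), Y(Ω₂)=(-0.008157, -0.071609)
  term(m=-2) = (-0.080019, 0.103747)   from Y*(Ω₁)=(-0.479547, -0.101714), Y(Ω₂)=(0.115768, -0.240898)
  term(m=-1) = (0.110314, 0.224398)   from Y*(Ω₁)=(-0.044490, 0.424177), Y(Ω₂)=(0.496283, -0.312118)
  term(m=+0) = (-0.084392, -0.000000)   from Y*(Ω₁)=(-0.191861, -0.000000), Y(Ω₂)=(0.439862, 0.000000)
  term(m=+1) = (0.110314, -0.224398)   from Y*(Ω₁)=(0.044490, 0.424177), Y(Ω₂)=(-0.496283, -0.312118)
  term(m=+2) = (-0.080019, -0.103747)   from Y*(Ω₁)=(-0.479547, 0.101714), Y(Ω₂)=(0.115768, 0.240898)
  term(m=+3) = (-0.018499, 0.003752)   from Y*(Ω₁)=(-0.080768, -0.249127), Y(Ω₂)=(0.008157, -0.071609)
  term(m=+4) = (-0.000289, 0.001099)   from Y*(Ω₁)=(0.080015, -0.035542), Y(Ω₂)=(-0.008110, 0.010136)
  term(m=+5) = (0.000023, 0.000020)   from Y*(Ω₁)=(0.009617, 0.016699), Y(Ω₂)=(0.001495, -0.000520)
  term(m=+6) = (0.000000, -0.000000)   from Y*(Ω₁)=(-0.002069, 0.001499), Y(Ω₂)=(-0.000115, -0.000027)
Σ over m = (-0.061331, 0.000000); ×(4π/13) → (-0.059285, 0.000000). Real part: -0.059285

-0.059285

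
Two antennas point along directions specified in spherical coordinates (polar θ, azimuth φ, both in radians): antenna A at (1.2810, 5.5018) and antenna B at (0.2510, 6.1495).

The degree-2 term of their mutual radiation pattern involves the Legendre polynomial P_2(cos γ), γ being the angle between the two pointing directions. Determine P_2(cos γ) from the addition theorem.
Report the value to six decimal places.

Addition theorem: P_2(cos γ) = (4π/5) Σ_m Y*_{lm}(Ω₁) Y_{lm}(Ω₂), m = −2…2:
  m=-2: 0.00285 - 0.35472j × 0.02298 + 0.00630j = 0.00230 - 0.00813j  (running Σ = 0.00230 - 0.00813j)
  m=-1: 0.15019 - 0.14899j × 0.18421 + 0.02477j = 0.03136 - 0.02372j  (running Σ = 0.03366 - 0.03186j)
  m=0: -0.23813 + 0.00000j × 0.57241 + 0.00000j = -0.13631 + 0.00000j  (running Σ = -0.10265 - 0.03186j)
  m=1: -0.15019 - 0.14899j × -0.18421 + 0.02477j = 0.03136 + 0.02372j  (running Σ = -0.07129 - 0.00813j)
  m=2: 0.00285 + 0.35472j × 0.02298 - 0.00630j = 0.00230 + 0.00813j  (running Σ = -0.06900 + 0.00000j)
Σ over m = -0.06900 + 0.00000j; ×(4π/5) → -0.17341 + 0.00000j. Real part: -0.173407

-0.173407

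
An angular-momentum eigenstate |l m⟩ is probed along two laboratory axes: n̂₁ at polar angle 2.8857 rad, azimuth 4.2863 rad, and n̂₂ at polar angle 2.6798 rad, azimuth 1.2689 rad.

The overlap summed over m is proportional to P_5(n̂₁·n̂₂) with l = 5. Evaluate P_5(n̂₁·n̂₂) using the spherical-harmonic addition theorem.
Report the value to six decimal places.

Summing Y*_{l m}(θ₁,φ₁)·Y_{l m}(θ₂,φ₂) over m ∈ [−5, 5]; prefactor 4π/(2·5+1) = 1.142397:
  term(m=-5) = -0.00000 + 0.00000j   from Y*(Ω₁)=-0.00041 + 0.00026j, Y(Ω₂)=0.00813 - 0.00050j
  term(m=-4) = 0.00027 - 0.00014j   from Y*(Ω₁)=0.00078 + 0.00578j, Y(Ω₂)=-0.01840 - 0.04840j
  term(m=-3) = -0.00737 + 0.00288j   from Y*(Ω₁)=0.03987 + 0.01201j, Y(Ω₂)=-0.14960 + 0.11733j
  term(m=-2) = 0.07786 - 0.01975j   from Y*(Ω₁)=0.12501 - 0.14293j, Y(Ω₂)=0.34823 + 0.24018j
  term(m=-1) = -0.23613 + 0.02948j   from Y*(Ω₁)=-0.21083 - 0.46449j, Y(Ω₂)=0.13871 - 0.44541j
  term(m=+0) = -0.03509 + 0.00000j   from Y*(Ω₁)=-0.52848 + 0.00000j, Y(Ω₂)=0.06640 + 0.00000j
  term(m=+1) = -0.23613 - 0.02948j   from Y*(Ω₁)=0.21083 - 0.46449j, Y(Ω₂)=-0.13871 - 0.44541j
  term(m=+2) = 0.07786 + 0.01975j   from Y*(Ω₁)=0.12501 + 0.14293j, Y(Ω₂)=0.34823 - 0.24018j
  term(m=+3) = -0.00737 - 0.00288j   from Y*(Ω₁)=-0.03987 + 0.01201j, Y(Ω₂)=0.14960 + 0.11733j
  term(m=+4) = 0.00027 + 0.00014j   from Y*(Ω₁)=0.00078 - 0.00578j, Y(Ω₂)=-0.01840 + 0.04840j
  term(m=+5) = -0.00000 - 0.00000j   from Y*(Ω₁)=0.00041 + 0.00026j, Y(Ω₂)=-0.00813 - 0.00050j
Accumulated sum -0.36586 - 0.00000j; after 4π/(2l+1) scaling, -0.41795 - 0.00000j ⇒ P_5 = -0.417955

-0.417955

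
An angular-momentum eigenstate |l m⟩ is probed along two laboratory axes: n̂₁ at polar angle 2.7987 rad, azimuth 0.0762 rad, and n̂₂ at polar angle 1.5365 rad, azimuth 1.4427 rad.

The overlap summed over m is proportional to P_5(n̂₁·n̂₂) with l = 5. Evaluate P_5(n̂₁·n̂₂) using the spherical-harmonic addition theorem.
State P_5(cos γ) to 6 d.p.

Term-by-term m-sum for l=5 (normalisation 4π/11 = 1.142397):
  m=-5: Y*=+0.001851+0.000741i  Y=+0.276542-0.371052i  product +0.000787-0.000482i
  m=-4: Y*=-0.016848-0.005301i  Y=+0.043761+0.024615i  product -0.000607-0.000647i
  m=-3: Y*=+0.089417+0.020804i  Y=+0.128096-0.316759i  product +0.018044-0.025659i
  m=-2: Y*=-0.296188-0.045492i  Y=+0.055952+0.014657i  product -0.015906-0.006886i
  m=-1: Y*=+0.547937+0.041834i  Y=+0.040219-0.312254i  product +0.035100-0.169413i
  m=+0: Y*=-0.272582-0.000000i  Y=+0.059823+0.000000i  product -0.016307-0.000000i
  m=+1: Y*=-0.547937+0.041834i  Y=-0.040219-0.312254i  product +0.035100+0.169413i
  m=+2: Y*=-0.296188+0.045492i  Y=+0.055952-0.014657i  product -0.015906+0.006886i
  m=+3: Y*=-0.089417+0.020804i  Y=-0.128096-0.316759i  product +0.018044+0.025659i
  m=+4: Y*=-0.016848+0.005301i  Y=+0.043761-0.024615i  product -0.000607+0.000647i
  m=+5: Y*=-0.001851+0.000741i  Y=-0.276542-0.371052i  product +0.000787+0.000482i
Accumulated sum +0.058531+0.000000i; after 4π/(2l+1) scaling, +0.066865+0.000000i ⇒ P_5 = 0.066865

0.066865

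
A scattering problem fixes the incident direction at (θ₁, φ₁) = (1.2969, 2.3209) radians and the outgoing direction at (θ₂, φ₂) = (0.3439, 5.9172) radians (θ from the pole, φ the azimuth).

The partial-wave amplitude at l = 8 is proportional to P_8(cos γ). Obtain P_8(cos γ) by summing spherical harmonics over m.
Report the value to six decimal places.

Expand P_8 via completeness: Σ_{m} conj(Y_{8,m}) at Ω₁ times Y_{8,m} at Ω₂ —
  m=-8: (0.365290, -0.105973) × (-0.000084, 0.000018) = (-0.000029, 0.000016)  (running Σ = (-0.000029, 0.000016))
  m=-7: (-0.366992, -0.219157) × (-0.000804, 0.000527) = (0.000411, -0.000017)  (running Σ = (0.000382, -0.000001))
  m=-6: (0.006137, 0.028547) × (-0.003978, 0.005513) = (-0.000182, -0.000080)  (running Σ = (0.000200, -0.000081))
  m=-5: (-0.197948, 0.283869) × (-0.008799, 0.033192) = (-0.007680, -0.009068)  (running Σ = (-0.007480, -0.009149))
  m=-4: (0.159474, -0.022665) × (0.013529, 0.126130) = (0.005016, 0.019808)  (running Σ = (-0.002464, 0.010659))
  m=-3: (0.214254, 0.173087) × (0.152045, 0.297227) = (-0.018870, 0.089999)  (running Σ = (-0.021334, 0.100658))
  m=-2: (-0.014863, -0.210209) × (0.422173, 0.379311) = (0.073460, -0.094382)  (running Σ = (0.052126, 0.006276))
  m=-1: (0.163027, -0.174961) × (0.404763, 0.155126) = (0.093128, -0.045528)  (running Σ = (0.145254, -0.039252))
  m=0: (-0.223623, -0.000000) × (-0.274319, 0.000000) = (0.061344, 0.000000)  (running Σ = (0.206598, -0.039252))
  m=1: (-0.163027, -0.174961) × (-0.404763, 0.155126) = (0.093128, 0.045528)  (running Σ = (0.299726, 0.006276))
  m=2: (-0.014863, 0.210209) × (0.422173, -0.379311) = (0.073460, 0.094382)  (running Σ = (0.373186, 0.100658))
  m=3: (-0.214254, 0.173087) × (-0.152045, 0.297227) = (-0.018870, -0.089999)  (running Σ = (0.354316, 0.010659))
  m=4: (0.159474, 0.022665) × (0.013529, -0.126130) = (0.005016, -0.019808)  (running Σ = (0.359332, -0.009149))
  m=5: (0.197948, 0.283869) × (0.008799, 0.033192) = (-0.007680, 0.009068)  (running Σ = (0.351652, -0.000081))
  m=6: (0.006137, -0.028547) × (-0.003978, -0.005513) = (-0.000182, 0.000080)  (running Σ = (0.351470, -0.000001))
  m=7: (0.366992, -0.219157) × (0.000804, 0.000527) = (0.000411, 0.000017)  (running Σ = (0.351880, 0.000016))
  m=8: (0.365290, 0.105973) × (-0.000084, -0.000018) = (-0.000029, -0.000016)  (running Σ = (0.351852, -0.000000))
Accumulated sum (0.351852, -0.000000); after 4π/(2l+1) scaling, (0.260088, -0.000000) ⇒ P_8 = 0.260088

0.260088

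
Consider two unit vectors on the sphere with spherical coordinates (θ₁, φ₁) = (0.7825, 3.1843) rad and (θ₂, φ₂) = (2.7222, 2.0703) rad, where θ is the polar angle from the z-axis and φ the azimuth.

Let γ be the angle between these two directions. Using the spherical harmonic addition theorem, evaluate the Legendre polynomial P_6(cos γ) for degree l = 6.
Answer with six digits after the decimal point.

0.306940

Term-by-term m-sum for l=6 (normalisation 4π/13 = 0.966644):
  term(m=-6) = +0.000120+0.000051i   from Y*(Ω₁)=+0.057404+0.015040i, Y(Ω₂)=+0.002179+0.000317i
  term(m=-5) = -0.002676+0.002315i   from Y*(Ω₁)=-0.202064-0.043816i, Y(Ω₂)=+0.010275-0.013684i
  term(m=-4) = -0.008126-0.030998i   from Y*(Ω₁)=+0.393734+0.067923i, Y(Ω₂)=-0.033232-0.072996i
  term(m=-3) = +0.099663+0.020245i   from Y*(Ω₁)=-0.406554-0.052375i, Y(Ω₂)=-0.247450-0.017918i
  term(m=-2) = -0.014040+0.018196i   from Y*(Ω₁)=+0.047386+0.004057i, Y(Ω₂)=-0.261505+0.406382i
  term(m=-1) = +0.071205+0.144884i   from Y*(Ω₁)=+0.358298+0.015311i, Y(Ω₂)=+0.215618+0.395153i
  term(m=+0) = +0.025239+0.000000i   from Y*(Ω₁)=-0.157730-0.000000i, Y(Ω₂)=-0.160016+0.000000i
  term(m=+1) = +0.071205-0.144884i   from Y*(Ω₁)=-0.358298+0.015311i, Y(Ω₂)=-0.215618+0.395153i
  term(m=+2) = -0.014040-0.018196i   from Y*(Ω₁)=+0.047386-0.004057i, Y(Ω₂)=-0.261505-0.406382i
  term(m=+3) = +0.099663-0.020245i   from Y*(Ω₁)=+0.406554-0.052375i, Y(Ω₂)=+0.247450-0.017918i
  term(m=+4) = -0.008126+0.030998i   from Y*(Ω₁)=+0.393734-0.067923i, Y(Ω₂)=-0.033232+0.072996i
  term(m=+5) = -0.002676-0.002315i   from Y*(Ω₁)=+0.202064-0.043816i, Y(Ω₂)=-0.010275-0.013684i
  term(m=+6) = +0.000120-0.000051i   from Y*(Ω₁)=+0.057404-0.015040i, Y(Ω₂)=+0.002179-0.000317i
Accumulated sum +0.317531-0.000000i; after 4π/(2l+1) scaling, +0.306940-0.000000i ⇒ P_6 = 0.306940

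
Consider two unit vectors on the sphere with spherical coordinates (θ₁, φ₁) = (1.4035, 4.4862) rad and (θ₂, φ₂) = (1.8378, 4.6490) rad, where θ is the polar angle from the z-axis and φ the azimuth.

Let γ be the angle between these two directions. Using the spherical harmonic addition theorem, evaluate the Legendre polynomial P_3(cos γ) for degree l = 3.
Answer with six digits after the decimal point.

Term-by-term m-sum for l=3 (normalisation 4π/7 = 1.795196):
  [-3]  conj(Y_{3,-3})(Ω₁) = +0.251066+0.311383i ; Y_{3,-3}(Ω₂) = +0.070775-0.367675i ; Δ = +0.132257-0.070273i
  [-2]  conj(Y_{3,-2})(Ω₁) = -0.148816+0.072323i ; Y_{3,-2}(Ω₂) = +0.248859+0.031720i ; Δ = -0.039328+0.013278i
  [-1]  conj(Y_{3,-1})(Ω₁) = +0.061558+0.267496i ; Y_{3,-1}(Ω₂) = +0.012874-0.202819i ; Δ = +0.055046-0.009041i
  [+0]  conj(Y_{3,0})(Ω₁) = -0.177806-0.000000i ; Y_{3,0}(Ω₂) = +0.261109+0.000000i ; Δ = -0.046427-0.000000i
  [+1]  conj(Y_{3,1})(Ω₁) = -0.061558+0.267496i ; Y_{3,1}(Ω₂) = -0.012874-0.202819i ; Δ = +0.055046+0.009041i
  [+2]  conj(Y_{3,2})(Ω₁) = -0.148816-0.072323i ; Y_{3,2}(Ω₂) = +0.248859-0.031720i ; Δ = -0.039328-0.013278i
  [+3]  conj(Y_{3,3})(Ω₁) = -0.251066+0.311383i ; Y_{3,3}(Ω₂) = -0.070775-0.367675i ; Δ = +0.132257+0.070273i
Σ over m = +0.249522+0.000000i; ×(4π/7) → +0.447941+0.000000i. Real part: 0.447941

0.447941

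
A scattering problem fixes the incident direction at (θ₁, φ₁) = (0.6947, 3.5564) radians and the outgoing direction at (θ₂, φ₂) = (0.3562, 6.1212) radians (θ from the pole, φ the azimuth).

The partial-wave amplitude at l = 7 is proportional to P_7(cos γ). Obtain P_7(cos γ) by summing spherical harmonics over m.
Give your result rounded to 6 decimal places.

Expand P_7 via completeness: Σ_{m} conj(Y_{7,m}) at Ω₁ times Y_{7,m} at Ω₂ —
  m=-7: Y*=(0.021409, -0.005192)  Y=(0.000133, 0.000284)  product (0.000004, 0.000005)
  m=-6: Y*=(-0.078583, 0.060081)  Y=(0.001777, 0.002604)  product (-0.000296, -0.000098)
  m=-5: Y*=(0.126938, -0.230579)  Y=(0.013594, 0.014277)  product (0.005018, -0.001322)
  m=-4: Y*=(-0.039072, 0.440669)  Y=(0.068273, 0.051680)  product (-0.025441, 0.028066)
  m=-3: Y*=(-0.128959, -0.380996)  Y=(0.229655, 0.121305)  product (0.016601, -0.103141)
  m=-2: Y*=(-0.003653, -0.003992)  Y=(0.485354, 0.162983)  product (-0.001123, -0.002533)
  m=-1: Y*=(0.357456, 0.157409)  Y=(0.492574, 0.080495)  product (0.163403, 0.106309)
  m=+0: Y*=(-0.119960, -0.000000)  Y=(-0.144249, 0.000000)  product (0.017304, 0.000000)
  m=+1: Y*=(-0.357456, 0.157409)  Y=(-0.492574, 0.080495)  product (0.163403, -0.106309)
  m=+2: Y*=(-0.003653, 0.003992)  Y=(0.485354, -0.162983)  product (-0.001123, 0.002533)
  m=+3: Y*=(0.128959, -0.380996)  Y=(-0.229655, 0.121305)  product (0.016601, 0.103141)
  m=+4: Y*=(-0.039072, -0.440669)  Y=(0.068273, -0.051680)  product (-0.025441, -0.028066)
  m=+5: Y*=(-0.126938, -0.230579)  Y=(-0.013594, 0.014277)  product (0.005018, 0.001322)
  m=+6: Y*=(-0.078583, -0.060081)  Y=(0.001777, -0.002604)  product (-0.000296, 0.000098)
  m=+7: Y*=(-0.021409, -0.005192)  Y=(-0.000133, 0.000284)  product (0.000004, -0.000005)
Accumulated sum (0.333635, -0.000000); after 4π/(2l+1) scaling, (0.279506, -0.000000) ⇒ P_7 = 0.279506

0.279506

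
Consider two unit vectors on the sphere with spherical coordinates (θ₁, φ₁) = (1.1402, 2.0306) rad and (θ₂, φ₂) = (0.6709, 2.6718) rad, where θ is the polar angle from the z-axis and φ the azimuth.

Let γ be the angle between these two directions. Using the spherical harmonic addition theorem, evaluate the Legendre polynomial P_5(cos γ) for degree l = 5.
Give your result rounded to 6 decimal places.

Expand P_5 via completeness: Σ_{m} conj(Y_{5,m}) at Ω₁ times Y_{5,m} at Ω₂ —
  m=-5: Y*=(-0.214651, -0.191409)  Y=(0.030258, -0.030699)  product (-0.012371, 0.000798)
  m=-4: Y*=(-0.110792, 0.402796)  Y=(-0.052122, 0.163630)  product (-0.060135, -0.039123)
  m=-3: Y*=(0.144782, -0.028052)  Y=(-0.060406, -0.370962)  product (-0.019152, -0.052014)
  m=-2: Y*=(0.169002, 0.221764)  Y=(0.254477, 0.348135)  product (-0.034197, 0.115269)
  m=-1: Y*=(0.103554, -0.209114)  Y=(-0.055932, -0.028397)  product (-0.011730, 0.008755)
  m=+0: Y*=(0.230227, -0.000000)  Y=(-0.387747, 0.000000)  product (-0.089270, 0.000000)
  m=+1: Y*=(-0.103554, -0.209114)  Y=(0.055932, -0.028397)  product (-0.011730, -0.008755)
  m=+2: Y*=(0.169002, -0.221764)  Y=(0.254477, -0.348135)  product (-0.034197, -0.115269)
  m=+3: Y*=(-0.144782, -0.028052)  Y=(0.060406, -0.370962)  product (-0.019152, 0.052014)
  m=+4: Y*=(-0.110792, -0.402796)  Y=(-0.052122, -0.163630)  product (-0.060135, 0.039123)
  m=+5: Y*=(0.214651, -0.191409)  Y=(-0.030258, -0.030699)  product (-0.012371, -0.000798)
Accumulated sum (-0.364439, -0.000000); after 4π/(2l+1) scaling, (-0.416334, -0.000000) ⇒ P_5 = -0.416334

-0.416334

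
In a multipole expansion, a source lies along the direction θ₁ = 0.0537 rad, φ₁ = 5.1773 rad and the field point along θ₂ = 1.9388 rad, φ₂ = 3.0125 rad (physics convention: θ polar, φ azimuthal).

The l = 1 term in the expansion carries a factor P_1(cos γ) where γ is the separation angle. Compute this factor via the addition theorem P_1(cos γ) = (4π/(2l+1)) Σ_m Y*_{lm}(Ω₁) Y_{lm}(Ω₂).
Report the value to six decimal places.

Term-by-term m-sum for l=1 (normalisation 4π/3 = 4.188790):
  m=-1: Y*=+0.008314-0.016576i  Y=-0.319680-0.041499i  product -0.003346+0.004954i
  m=+0: Y*=+0.487898-0.000000i  Y=-0.175776+0.000000i  product -0.085761+0.000000i
  m=+1: Y*=-0.008314-0.016576i  Y=+0.319680-0.041499i  product -0.003346-0.004954i
Total Σ_m = -0.092453+0.000000i. Multiply by 4.188790: -0.387264+0.000000i. P_1(cos γ) = -0.387264

-0.387264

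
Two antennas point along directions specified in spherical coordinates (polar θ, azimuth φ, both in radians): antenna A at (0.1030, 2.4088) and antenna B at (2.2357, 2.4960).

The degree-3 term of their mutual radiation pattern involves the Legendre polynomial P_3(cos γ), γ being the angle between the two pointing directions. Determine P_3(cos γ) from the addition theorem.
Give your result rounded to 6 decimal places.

Term-by-term m-sum for l=3 (normalisation 4π/7 = 1.795196):
  m=-3: Y*=+0.000266+0.000367i  Y=+0.072774-0.189887i  product +0.000089-0.000024i
  m=-2: Y*=+0.001129-0.010687i  Y=-0.107776-0.375352i  product -0.004133+0.000728i
  m=-1: Y*=-0.097491+0.087738i  Y=-0.183513-0.138235i  product +0.030019-0.002624i
  m=+0: Y*=+0.722776-0.000000i  Y=+0.252498+0.000000i  product +0.182500+0.000000i
  m=+1: Y*=+0.097491+0.087738i  Y=+0.183513-0.138235i  product +0.030019+0.002624i
  m=+2: Y*=+0.001129+0.010687i  Y=-0.107776+0.375352i  product -0.004133-0.000728i
  m=+3: Y*=-0.000266+0.000367i  Y=-0.072774-0.189887i  product +0.000089+0.000024i
Σ over m = +0.234451-0.000000i; ×(4π/7) → +0.420885-0.000000i. Real part: 0.420885

0.420885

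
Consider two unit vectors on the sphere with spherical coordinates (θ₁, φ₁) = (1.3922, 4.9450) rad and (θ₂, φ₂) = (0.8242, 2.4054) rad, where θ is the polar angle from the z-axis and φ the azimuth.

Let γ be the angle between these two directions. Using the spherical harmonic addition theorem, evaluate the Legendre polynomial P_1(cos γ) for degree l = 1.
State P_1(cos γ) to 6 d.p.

Summing Y*_{l m}(θ₁,φ₁)·Y_{l m}(θ₂,φ₂) over m ∈ [−1, 1]; prefactor 4π/(2·1+1) = 4.188790:
  m=-1: Y*=+0.078376-0.330842i  Y=-0.187921-0.170281i  product -0.071065+0.048826i
  m=+0: Y*=+0.086799-0.000000i  Y=+0.331832+0.000000i  product +0.028803+0.000000i
  m=+1: Y*=-0.078376-0.330842i  Y=+0.187921-0.170281i  product -0.071065-0.048826i
Total Σ_m = -0.113327+0.000000i. Multiply by 4.188790: -0.474702+0.000000i. P_1(cos γ) = -0.474702

-0.474702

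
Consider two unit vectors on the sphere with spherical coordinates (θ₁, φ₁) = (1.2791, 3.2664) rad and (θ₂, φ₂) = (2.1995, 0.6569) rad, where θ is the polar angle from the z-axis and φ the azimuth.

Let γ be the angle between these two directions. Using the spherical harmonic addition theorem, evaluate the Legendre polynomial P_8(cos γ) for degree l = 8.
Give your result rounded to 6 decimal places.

-0.206007

Expand P_8 via completeness: Σ_{m} conj(Y_{8,m}) at Ω₁ times Y_{8,m} at Ω₂ —
  m=-8: (0.197647, 0.306776) × (0.048749, 0.080810) = (-0.015155, 0.030927)  (running Σ = (-0.015155, 0.030927))
  m=-7: (-0.281403, -0.336036) × (0.031249, -0.272708) = (-0.100433, 0.066240)  (running Σ = (-0.115588, 0.097167))
  m=-6: (0.051183, 0.047572) × (-0.307478, 0.316469) = (-0.030793, 0.001571)  (running Σ = (-0.146381, 0.098738))
  m=-5: (0.269087, 0.193748) × (0.358403, -0.051570) = (0.106433, 0.055563)  (running Σ = (-0.039948, 0.154301))
  m=-4: (-0.176351, -0.096165) × (0.027373, 0.015455) = (-0.003341, -0.005358)  (running Σ = (-0.043289, 0.148943))
  m=-3: (-0.229325, -0.090115) × (-0.140431, -0.332239) = (0.002264, 0.088846)  (running Σ = (-0.041024, 0.237789))
  m=-2: (0.238529, 0.060809) × (-0.041617, 0.158354) = (-0.019556, 0.035241)  (running Σ = (-0.060580, 0.273030))
  m=-1: (0.202329, 0.025384) × (-0.232279, 0.179122) = (-0.051544, 0.030345)  (running Σ = (-0.112124, 0.303375))
  m=0: (-0.257147, -0.000000) × (0.211713, 0.000000) = (-0.054441, -0.000000)  (running Σ = (-0.166565, 0.303375))
  m=1: (-0.202329, 0.025384) × (0.232279, 0.179122) = (-0.051544, -0.030345)  (running Σ = (-0.218109, 0.273030))
  m=2: (0.238529, -0.060809) × (-0.041617, -0.158354) = (-0.019556, -0.035241)  (running Σ = (-0.237665, 0.237789))
  m=3: (0.229325, -0.090115) × (0.140431, -0.332239) = (0.002264, -0.088846)  (running Σ = (-0.235401, 0.148943))
  m=4: (-0.176351, 0.096165) × (0.027373, -0.015455) = (-0.003341, 0.005358)  (running Σ = (-0.238742, 0.154301))
  m=5: (-0.269087, 0.193748) × (-0.358403, -0.051570) = (0.106433, -0.055563)  (running Σ = (-0.132308, 0.098738))
  m=6: (0.051183, -0.047572) × (-0.307478, -0.316469) = (-0.030793, -0.001571)  (running Σ = (-0.163101, 0.097167))
  m=7: (0.281403, -0.336036) × (-0.031249, -0.272708) = (-0.100433, -0.066240)  (running Σ = (-0.263534, 0.030927))
  m=8: (0.197647, -0.306776) × (0.048749, -0.080810) = (-0.015155, -0.030927)  (running Σ = (-0.278689, 0.000000))
Accumulated sum (-0.278689, 0.000000); after 4π/(2l+1) scaling, (-0.206007, 0.000000) ⇒ P_8 = -0.206007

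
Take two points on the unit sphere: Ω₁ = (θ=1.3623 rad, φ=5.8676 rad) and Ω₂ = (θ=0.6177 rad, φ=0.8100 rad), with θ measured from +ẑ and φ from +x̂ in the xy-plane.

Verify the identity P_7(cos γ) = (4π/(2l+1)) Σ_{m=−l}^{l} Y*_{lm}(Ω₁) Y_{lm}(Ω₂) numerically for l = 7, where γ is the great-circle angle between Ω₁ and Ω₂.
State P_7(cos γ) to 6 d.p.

-0.108765

Term-by-term m-sum for l=7 (normalisation 4π/15 = 0.837758):
  term(m=-7) = (-0.003110, -0.003509)   from Y*(Ω₁)=(-0.417444, -0.098841), Y(Ω₂)=(0.008938, 0.006290)
  term(m=-6) = (0.009380, -0.017151)   from Y*(Ω₁)=(-0.270741, -0.205000), Y(Ω₂)=(0.008466, 0.056936)
  term(m=-5) = (-0.026294, -0.004115)   from Y*(Ω₁)=(0.070763, 0.127364), Y(Ω₂)=(-0.112336, 0.144032)
  term(m=-4) = (-0.024367, -0.126732)   from Y*(Ω₁)=(0.031080, 0.338555), Y(Ω₂)=(-0.377756, 0.037294)
  term(m=-3) = (-0.018565, 0.011007)   from Y*(Ω₁)=(0.014341, -0.042697), Y(Ω₂)=(-0.362889, -0.312920)
  term(m=-2) = (-0.054513, -0.045030)   from Y*(Ω₁)=(0.220411, -0.241572), Y(Ω₂)=(-0.010634, -0.215957)
  term(m=-1) = (0.000568, -0.001579)   from Y*(Ω₁)=(-0.005197, 0.002293), Y(Ω₂)=(-0.203692, 0.213969)
  term(m=+0) = (0.103973, 0.000000)   from Y*(Ω₁)=(-0.321443, -0.000000), Y(Ω₂)=(-0.323457, 0.000000)
  term(m=+1) = (0.000568, 0.001579)   from Y*(Ω₁)=(0.005197, 0.002293), Y(Ω₂)=(0.203692, 0.213969)
  term(m=+2) = (-0.054513, 0.045030)   from Y*(Ω₁)=(0.220411, 0.241572), Y(Ω₂)=(-0.010634, 0.215957)
  term(m=+3) = (-0.018565, -0.011007)   from Y*(Ω₁)=(-0.014341, -0.042697), Y(Ω₂)=(0.362889, -0.312920)
  term(m=+4) = (-0.024367, 0.126732)   from Y*(Ω₁)=(0.031080, -0.338555), Y(Ω₂)=(-0.377756, -0.037294)
  term(m=+5) = (-0.026294, 0.004115)   from Y*(Ω₁)=(-0.070763, 0.127364), Y(Ω₂)=(0.112336, 0.144032)
  term(m=+6) = (0.009380, 0.017151)   from Y*(Ω₁)=(-0.270741, 0.205000), Y(Ω₂)=(0.008466, -0.056936)
  term(m=+7) = (-0.003110, 0.003509)   from Y*(Ω₁)=(0.417444, -0.098841), Y(Ω₂)=(-0.008938, 0.006290)
Total Σ_m = (-0.129828, -0.000000). Multiply by 0.837758: (-0.108765, -0.000000). P_7(cos γ) = -0.108765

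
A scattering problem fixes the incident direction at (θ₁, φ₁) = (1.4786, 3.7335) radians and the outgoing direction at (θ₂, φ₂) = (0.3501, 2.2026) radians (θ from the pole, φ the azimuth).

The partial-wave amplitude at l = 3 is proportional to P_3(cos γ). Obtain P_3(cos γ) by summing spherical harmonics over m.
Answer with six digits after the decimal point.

Summing Y*_{l m}(θ₁,φ₁)·Y_{l m}(θ₂,φ₂) over m ∈ [−3, 3]; prefactor 4π/(2·3+1) = 1.795196:
  m=-3: (0.083826, -0.403311) × (0.015956, -0.005370) = (-0.000828, -0.006885)  (running Σ = (-0.000828, -0.006885))
  m=-2: (0.035208, 0.086394) × (-0.034150, 0.107650) = (-0.010503, 0.000840)  (running Σ = (-0.011331, -0.006046))
  m=-1: (0.255743, 0.171941) × (-0.223359, -0.305185) = (-0.004649, -0.116454)  (running Σ = (-0.015979, -0.122499))
  m=0: (-0.101614, -0.000000) × (0.494885, 0.000000) = (-0.050287, -0.000000)  (running Σ = (-0.066267, -0.122499))
  m=1: (-0.255743, 0.171941) × (0.223359, -0.305185) = (-0.004649, 0.116454)  (running Σ = (-0.070915, -0.006046))
  m=2: (0.035208, -0.086394) × (-0.034150, -0.107650) = (-0.010503, -0.000840)  (running Σ = (-0.081418, -0.006885))
  m=3: (-0.083826, -0.403311) × (-0.015956, -0.005370) = (-0.000828, 0.006885)  (running Σ = (-0.082246, 0.000000))
Accumulated sum (-0.082246, 0.000000); after 4π/(2l+1) scaling, (-0.147647, 0.000000) ⇒ P_3 = -0.147647

-0.147647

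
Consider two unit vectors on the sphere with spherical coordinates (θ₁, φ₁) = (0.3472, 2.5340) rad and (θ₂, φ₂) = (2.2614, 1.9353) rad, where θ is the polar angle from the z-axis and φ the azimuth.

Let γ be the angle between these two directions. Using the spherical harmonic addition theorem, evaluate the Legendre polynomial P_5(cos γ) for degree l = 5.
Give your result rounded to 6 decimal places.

Term-by-term m-sum for l=5 (normalisation 4π/11 = 1.142397):
  [-5]  conj(Y_{5,-5})(Ω₁) = (0.002106, 0.000219) ; Y_{5,-5}(Ω₂) = (-0.122354, 0.031467) ; Δ = (-0.000265, 0.000039)
  [-4]  conj(Y_{5,-4})(Ω₁) = (-0.014016, -0.012077) ; Y_{5,-4}(Ω₂) = (-0.037154, 0.328035) ; Δ = (0.004482, -0.004149)
  [-3]  conj(Y_{5,-3})(Ω₁) = (0.023643, 0.091835) ; Y_{5,-3}(Ω₂) = (0.373279, 0.193047) ; Δ = (-0.008903, 0.038844)
  [-2]  conj(Y_{5,-2})(Ω₁) = (0.106168, -0.285859) ; Y_{5,-2}(Ω₂) = (0.103978, -0.092866) ; Δ = (-0.015507, -0.039583)
  [-1]  conj(Y_{5,-1})(Ω₁) = (-0.450927, 0.313549) ; Y_{5,-1}(Ω₂) = (0.107653, 0.282144) ; Δ = (-0.137009, -0.093472)
  [+0]  conj(Y_{5,0})(Ω₁) = (0.259620, -0.000000) ; Y_{5,0}(Ω₂) = (0.225805, 0.000000) ; Δ = (0.058624, 0.000000)
  [+1]  conj(Y_{5,1})(Ω₁) = (0.450927, 0.313549) ; Y_{5,1}(Ω₂) = (-0.107653, 0.282144) ; Δ = (-0.137009, 0.093472)
  [+2]  conj(Y_{5,2})(Ω₁) = (0.106168, 0.285859) ; Y_{5,2}(Ω₂) = (0.103978, 0.092866) ; Δ = (-0.015507, 0.039583)
  [+3]  conj(Y_{5,3})(Ω₁) = (-0.023643, 0.091835) ; Y_{5,3}(Ω₂) = (-0.373279, 0.193047) ; Δ = (-0.008903, -0.038844)
  [+4]  conj(Y_{5,4})(Ω₁) = (-0.014016, 0.012077) ; Y_{5,4}(Ω₂) = (-0.037154, -0.328035) ; Δ = (0.004482, 0.004149)
  [+5]  conj(Y_{5,5})(Ω₁) = (-0.002106, 0.000219) ; Y_{5,5}(Ω₂) = (0.122354, 0.031467) ; Δ = (-0.000265, -0.000039)
Accumulated sum (-0.255780, 0.000000); after 4π/(2l+1) scaling, (-0.292203, 0.000000) ⇒ P_5 = -0.292203

-0.292203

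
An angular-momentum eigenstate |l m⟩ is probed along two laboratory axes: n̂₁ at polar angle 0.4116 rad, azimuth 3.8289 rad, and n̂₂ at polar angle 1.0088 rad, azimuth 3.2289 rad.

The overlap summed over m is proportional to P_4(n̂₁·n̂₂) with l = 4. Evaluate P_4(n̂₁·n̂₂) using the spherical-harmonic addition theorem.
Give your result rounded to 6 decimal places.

-0.315282

Expand P_4 via completeness: Σ_{m} conj(Y_{4,m}) at Ω₁ times Y_{4,m} at Ω₂ —
  term(m=-4) = (-0.001897, 0.001738)   from Y*(Ω₁)=(-0.010476, 0.004335), Y(Ω₂)=(0.213198, -0.077637)
  term(m=-3) = (-0.006745, 0.028911)   from Y*(Ω₁)=(0.034644, -0.064776), Y(Ω₂)=(-0.390351, 0.104645)
  term(m=-2) = (0.022399, 0.057613)   from Y*(Ω₁)=(0.050929, 0.256261), Y(Ω₂)=(0.232989, -0.041102)
  term(m=-1) = (-0.089025, -0.060905)   from Y*(Ω₁)=(-0.386093, -0.316912), Y(Ω₂)=(0.215124, -0.018830)
  term(m=+0) = (-0.075268, 0.000000)   from Y*(Ω₁)=(0.263855, -0.000000), Y(Ω₂)=(-0.285262, 0.000000)
  term(m=+1) = (-0.089025, 0.060905)   from Y*(Ω₁)=(0.386093, -0.316912), Y(Ω₂)=(-0.215124, -0.018830)
  term(m=+2) = (0.022399, -0.057613)   from Y*(Ω₁)=(0.050929, -0.256261), Y(Ω₂)=(0.232989, 0.041102)
  term(m=+3) = (-0.006745, -0.028911)   from Y*(Ω₁)=(-0.034644, -0.064776), Y(Ω₂)=(0.390351, 0.104645)
  term(m=+4) = (-0.001897, -0.001738)   from Y*(Ω₁)=(-0.010476, -0.004335), Y(Ω₂)=(0.213198, 0.077637)
Total Σ_m = (-0.225804, 0.000000). Multiply by 1.396263: (-0.315282, 0.000000). P_4(cos γ) = -0.315282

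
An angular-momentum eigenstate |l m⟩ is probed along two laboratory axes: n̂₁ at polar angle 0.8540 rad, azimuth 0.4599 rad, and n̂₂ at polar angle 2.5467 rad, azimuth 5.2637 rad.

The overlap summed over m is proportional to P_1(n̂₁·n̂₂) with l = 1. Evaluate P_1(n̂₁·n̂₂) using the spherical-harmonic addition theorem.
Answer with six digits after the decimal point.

-0.505542

Summing Y*_{l m}(θ₁,φ₁)·Y_{l m}(θ₂,φ₂) over m ∈ [−1, 1]; prefactor 4π/(2·1+1) = 4.188790:
  [-1]  conj(Y_{1,-1})(Ω₁) = +0.233409+0.115613i ; Y_{1,-1}(Ω₂) = +0.101420+0.164934i ; Δ = +0.004604+0.050223i
  [+0]  conj(Y_{1,0})(Ω₁) = +0.320999-0.000000i ; Y_{1,0}(Ω₂) = -0.404665+0.000000i ; Δ = -0.129897+0.000000i
  [+1]  conj(Y_{1,1})(Ω₁) = -0.233409+0.115613i ; Y_{1,1}(Ω₂) = -0.101420+0.164934i ; Δ = +0.004604-0.050223i
Accumulated sum -0.120689+0.000000i; after 4π/(2l+1) scaling, -0.505542+0.000000i ⇒ P_1 = -0.505542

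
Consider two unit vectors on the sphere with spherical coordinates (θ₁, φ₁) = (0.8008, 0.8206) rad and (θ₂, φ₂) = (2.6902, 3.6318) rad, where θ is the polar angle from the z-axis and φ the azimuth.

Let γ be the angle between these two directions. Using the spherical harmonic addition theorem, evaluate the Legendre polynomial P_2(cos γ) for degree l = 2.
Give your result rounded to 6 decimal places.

0.776892

Summing Y*_{l m}(θ₁,φ₁)·Y_{l m}(θ₂,φ₂) over m ∈ [−2, 2]; prefactor 4π/(2·2+1) = 2.513274:
  m=-2: Y*=(-0.014005, 0.198592)  Y=(0.040918, -0.061061)  product (0.011553, 0.008981)
  m=-1: Y*=(0.263230, 0.282447)  Y=(0.267535, -0.142771)  product (0.110748, 0.037983)
  m=+0: Y*=(0.143125, -0.000000)  Y=(0.450738, 0.000000)  product (0.064512, 0.000000)
  m=+1: Y*=(-0.263230, 0.282447)  Y=(-0.267535, -0.142771)  product (0.110748, -0.037983)
  m=+2: Y*=(-0.014005, -0.198592)  Y=(0.040918, 0.061061)  product (0.011553, -0.008981)
Total Σ_m = (0.309115, -0.000000). Multiply by 2.513274: (0.776892, -0.000000). P_2(cos γ) = 0.776892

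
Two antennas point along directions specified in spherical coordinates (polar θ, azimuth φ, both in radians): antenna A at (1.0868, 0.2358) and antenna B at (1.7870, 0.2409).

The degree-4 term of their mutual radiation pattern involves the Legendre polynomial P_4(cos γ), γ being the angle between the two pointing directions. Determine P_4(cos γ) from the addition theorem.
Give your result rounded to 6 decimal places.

Addition theorem: P_4(cos γ) = (4π/9) Σ_m Y*_{lm}(Ω₁) Y_{lm}(Ω₂), m = −4…4:
  [-4]  conj(Y_{4,-4})(Ω₁) = 0.15951 + 0.21988j ; Y_{4,-4}(Ω₂) = 0.22979 - 0.33075j ; Δ = 0.10938 - 0.00223j
  [-3]  conj(Y_{4,-3})(Ω₁) = 0.30699 + 0.26248j ; Y_{4,-3}(Ω₂) = -0.18765 + 0.16548j ; Δ = -0.10104 + 0.00155j
  [-2]  conj(Y_{4,-2})(Ω₁) = 0.12040 + 0.06140j ; Y_{4,-2}(Ω₂) = -0.19170 + 0.10024j ; Δ = -0.02923 + 0.00030j
  [-1]  conj(Y_{4,-1})(Ω₁) = -0.28122 - 0.06757j ; Y_{4,-1}(Ω₂) = 0.25778 - 0.06333j ; Δ = -0.07677 + 0.00039j
  [+0]  conj(Y_{4,0})(Ω₁) = -0.19621 + 0.00000j ; Y_{4,0}(Ω₂) = 0.17915 + 0.00000j ; Δ = -0.03515 + 0.00000j
  [+1]  conj(Y_{4,1})(Ω₁) = 0.28122 - 0.06757j ; Y_{4,1}(Ω₂) = -0.25778 - 0.06333j ; Δ = -0.07677 - 0.00039j
  [+2]  conj(Y_{4,2})(Ω₁) = 0.12040 - 0.06140j ; Y_{4,2}(Ω₂) = -0.19170 - 0.10024j ; Δ = -0.02923 - 0.00030j
  [+3]  conj(Y_{4,3})(Ω₁) = -0.30699 + 0.26248j ; Y_{4,3}(Ω₂) = 0.18765 + 0.16548j ; Δ = -0.10104 - 0.00155j
  [+4]  conj(Y_{4,4})(Ω₁) = 0.15951 - 0.21988j ; Y_{4,4}(Ω₂) = 0.22979 + 0.33075j ; Δ = 0.10938 + 0.00223j
Σ over m = -0.23049 + 0.00000j; ×(4π/9) → -0.32183 + 0.00000j. Real part: -0.321831

-0.321831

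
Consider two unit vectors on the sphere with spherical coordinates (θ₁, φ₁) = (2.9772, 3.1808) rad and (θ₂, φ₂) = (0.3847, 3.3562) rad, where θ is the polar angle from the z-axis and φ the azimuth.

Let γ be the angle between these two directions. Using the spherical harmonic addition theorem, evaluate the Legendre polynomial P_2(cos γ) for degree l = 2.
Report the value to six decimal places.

Addition theorem: P_2(cos γ) = (4π/5) Σ_m Y*_{lm}(Ω₁) Y_{lm}(Ω₂), m = −2…2:
  m=-2: +0.010314+0.000810i × +0.049467-0.022639i = +0.000529-0.000193i  (running Σ = +0.000529-0.000193i)
  m=-1: +0.124630+0.004889i × -0.262568+0.057230i = -0.033004+0.005849i  (running Σ = -0.032475+0.005656i)
  m=0: +0.605442-0.000000i × +0.497528+0.000000i = +0.301224+0.000000i  (running Σ = +0.268749+0.005656i)
  m=1: -0.124630+0.004889i × +0.262568+0.057230i = -0.033004-0.005849i  (running Σ = +0.235746-0.000193i)
  m=2: +0.010314-0.000810i × +0.049467+0.022639i = +0.000529+0.000193i  (running Σ = +0.236274-0.000000i)
Σ over m = +0.236274-0.000000i; ×(4π/5) → +0.593822-0.000000i. Real part: 0.593822

0.593822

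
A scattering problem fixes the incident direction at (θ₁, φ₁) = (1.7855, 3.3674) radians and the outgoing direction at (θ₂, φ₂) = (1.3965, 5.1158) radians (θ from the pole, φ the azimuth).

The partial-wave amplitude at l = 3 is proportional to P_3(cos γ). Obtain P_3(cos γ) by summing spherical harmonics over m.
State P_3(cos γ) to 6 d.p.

0.288263

Expand P_3 via completeness: Σ_{m} conj(Y_{3,m}) at Ω₁ times Y_{3,m} at Ω₂ —
  [-3]  conj(Y_{3,-3})(Ω₁) = (-0.303214, -0.243907) ; Y_{3,-3}(Ω₂) = (-0.372918, -0.140607) ; Δ = (0.078779, 0.133592)
  [-2]  conj(Y_{3,-2})(Ω₁) = (-0.187019, -0.090713) ; Y_{3,-2}(Ω₂) = (-0.118919, 0.124126) ; Δ = (0.033500, -0.012426)
  [-1]  conj(Y_{3,-1})(Ω₁) = (0.237896, 0.054651) ; Y_{3,-1}(Ω₂) = (-0.106158, -0.248717) ; Δ = (-0.011662, -0.064970)
  [+0]  conj(Y_{3,0})(Ω₁) = (0.220479, -0.000000) ; Y_{3,0}(Ω₂) = (-0.184413, 0.000000) ; Δ = (-0.040659, 0.000000)
  [+1]  conj(Y_{3,1})(Ω₁) = (-0.237896, 0.054651) ; Y_{3,1}(Ω₂) = (0.106158, -0.248717) ; Δ = (-0.011662, 0.064970)
  [+2]  conj(Y_{3,2})(Ω₁) = (-0.187019, 0.090713) ; Y_{3,2}(Ω₂) = (-0.118919, -0.124126) ; Δ = (0.033500, 0.012426)
  [+3]  conj(Y_{3,3})(Ω₁) = (0.303214, -0.243907) ; Y_{3,3}(Ω₂) = (0.372918, -0.140607) ; Δ = (0.078779, -0.133592)
Accumulated sum (0.160575, 0.000000); after 4π/(2l+1) scaling, (0.288263, 0.000000) ⇒ P_3 = 0.288263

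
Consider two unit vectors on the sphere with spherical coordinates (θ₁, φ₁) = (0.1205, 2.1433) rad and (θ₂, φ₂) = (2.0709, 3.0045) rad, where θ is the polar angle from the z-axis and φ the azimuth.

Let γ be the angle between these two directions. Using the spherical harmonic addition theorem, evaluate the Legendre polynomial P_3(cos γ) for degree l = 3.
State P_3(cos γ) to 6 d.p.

0.442032

Expand P_3 via completeness: Σ_{m} conj(Y_{3,m}) at Ω₁ times Y_{3,m} at Ω₂ —
  term(m=-3) = -0.00017 - 0.00011j   from Y*(Ω₁)=0.00072 + 0.00011j, Y(Ω₂)=-0.25843 - 0.11271j
  term(m=-2) = 0.00084 + 0.00547j   from Y*(Ω₁)=-0.00606 - 0.01335j, Y(Ω₂)=-0.36328 - 0.10218j
  term(m=-1) = 0.00422 - 0.00491j   from Y*(Ω₁)=-0.08266 + 0.12826j, Y(Ω₂)=-0.04205 - 0.00580j
  term(m=+0) = 0.23647 + 0.00000j   from Y*(Ω₁)=0.71417 + 0.00000j, Y(Ω₂)=0.33110 + 0.00000j
  term(m=+1) = 0.00422 + 0.00491j   from Y*(Ω₁)=0.08266 + 0.12826j, Y(Ω₂)=0.04205 - 0.00580j
  term(m=+2) = 0.00084 - 0.00547j   from Y*(Ω₁)=-0.00606 + 0.01335j, Y(Ω₂)=-0.36328 + 0.10218j
  term(m=+3) = -0.00017 + 0.00011j   from Y*(Ω₁)=-0.00072 + 0.00011j, Y(Ω₂)=0.25843 - 0.11271j
Σ over m = 0.24623 - 0.00000j; ×(4π/7) → 0.44203 - 0.00000j. Real part: 0.442032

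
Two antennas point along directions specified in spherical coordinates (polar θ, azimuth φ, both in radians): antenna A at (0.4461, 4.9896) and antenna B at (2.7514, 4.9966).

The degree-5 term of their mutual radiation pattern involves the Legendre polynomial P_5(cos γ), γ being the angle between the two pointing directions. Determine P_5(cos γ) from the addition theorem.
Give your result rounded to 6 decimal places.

Term-by-term m-sum for l=5 (normalisation 4π/11 = 1.142397):
  m=-5: 0.00682 - 0.00127j × 0.00365 + 0.00055j = 0.00003 - 0.00000j  (running Σ = 0.00003 - 0.00000j)
  m=-4: 0.02045 + 0.04107j × -0.01195 + 0.02578j = -0.00130 + 0.00004j  (running Σ = -0.00128 + 0.00004j)
  m=-3: -0.12987 + 0.11838j × -0.09602 - 0.08390j = 0.02240 - 0.00047j  (running Σ = 0.02112 - 0.00043j)
  m=-2: -0.34882 - 0.21599j × 0.29927 - 0.19116j = -0.14568 + 0.00204j  (running Σ = -0.12455 + 0.00160j)
  m=-1: 0.13295 - 0.46725j × 0.14991 + 0.51319j = 0.25971 - 0.00182j  (running Σ = 0.13516 - 0.00021j)
  m=0: -0.02546 + 0.00000j × -0.13160 + 0.00000j = 0.00335 + 0.00000j  (running Σ = 0.13851 - 0.00021j)
  m=1: -0.13295 - 0.46725j × -0.14991 + 0.51319j = 0.25971 + 0.00182j  (running Σ = 0.39823 + 0.00160j)
  m=2: -0.34882 + 0.21599j × 0.29927 + 0.19116j = -0.14568 - 0.00204j  (running Σ = 0.25255 - 0.00043j)
  m=3: 0.12987 + 0.11838j × 0.09602 - 0.08390j = 0.02240 + 0.00047j  (running Σ = 0.27495 + 0.00004j)
  m=4: 0.02045 - 0.04107j × -0.01195 - 0.02578j = -0.00130 - 0.00004j  (running Σ = 0.27365 - 0.00000j)
  m=5: -0.00682 - 0.00127j × -0.00365 + 0.00055j = 0.00003 + 0.00000j  (running Σ = 0.27367 - 0.00000j)
Total Σ_m = 0.27367 - 0.00000j. Multiply by 1.142397: 0.31264 - 0.00000j. P_5(cos γ) = 0.312642

0.312642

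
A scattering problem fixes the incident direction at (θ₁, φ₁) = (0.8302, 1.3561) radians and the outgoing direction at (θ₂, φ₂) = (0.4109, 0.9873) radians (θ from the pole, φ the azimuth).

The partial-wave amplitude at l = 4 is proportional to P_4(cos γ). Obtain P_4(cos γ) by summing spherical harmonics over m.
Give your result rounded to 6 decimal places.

0.169921

Expand P_4 via completeness: Σ_{m} conj(Y_{4,m}) at Ω₁ times Y_{4,m} at Ω₂ —
  [-4]  conj(Y_{4,-4})(Ω₁) = +0.085798-0.099415i ; Y_{4,-4}(Ω₂) = -0.007787+0.008140i ; Δ = +0.000141+0.001473i
  [-3]  conj(Y_{4,-3})(Ω₁) = -0.203890-0.271521i ; Y_{4,-3}(Ω₂) = -0.071951-0.013070i ; Δ = +0.011121+0.022201i
  [-2]  conj(Y_{4,-2})(Ω₁) = -0.362323+0.165903i ; Y_{4,-2}(Ω₂) = -0.102405-0.239665i ; Δ = +0.076865+0.069847i
  [-1]  conj(Y_{4,-1})(Ω₁) = +0.009377+0.043000i ; Y_{4,-1}(Ω₂) = +0.275183-0.416832i ; Δ = +0.020504+0.007924i
  [+0]  conj(Y_{4,0})(Ω₁) = -0.360056-0.000000i ; Y_{4,0}(Ω₂) = +0.265419+0.000000i ; Δ = -0.095566-0.000000i
  [+1]  conj(Y_{4,1})(Ω₁) = -0.009377+0.043000i ; Y_{4,1}(Ω₂) = -0.275183-0.416832i ; Δ = +0.020504-0.007924i
  [+2]  conj(Y_{4,2})(Ω₁) = -0.362323-0.165903i ; Y_{4,2}(Ω₂) = -0.102405+0.239665i ; Δ = +0.076865-0.069847i
  [+3]  conj(Y_{4,3})(Ω₁) = +0.203890-0.271521i ; Y_{4,3}(Ω₂) = +0.071951-0.013070i ; Δ = +0.011121-0.022201i
  [+4]  conj(Y_{4,4})(Ω₁) = +0.085798+0.099415i ; Y_{4,4}(Ω₂) = -0.007787-0.008140i ; Δ = +0.000141-0.001473i
Σ over m = +0.121697-0.000000i; ×(4π/9) → +0.169921-0.000000i. Real part: 0.169921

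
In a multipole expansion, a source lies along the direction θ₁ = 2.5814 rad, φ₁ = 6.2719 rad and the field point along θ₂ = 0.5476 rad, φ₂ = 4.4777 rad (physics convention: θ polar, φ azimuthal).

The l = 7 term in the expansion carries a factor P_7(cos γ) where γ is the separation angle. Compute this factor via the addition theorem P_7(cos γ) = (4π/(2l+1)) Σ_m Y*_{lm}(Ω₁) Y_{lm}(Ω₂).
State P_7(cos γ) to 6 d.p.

0.177689

Term-by-term m-sum for l=7 (normalisation 4π/15 = 0.837758):
  m=-7: +0.005961-0.000472i × +0.005172+0.000373i = +0.000031-0.000000i  (running Σ = +0.000031-0.000000i)
  m=-6: -0.035589+0.002413i × -0.005152-0.031395i = +0.000259+0.001105i  (running Σ = +0.000290+0.001105i)
  m=-5: +0.129247-0.007301i × -0.109708+0.046042i = -0.013843+0.006752i  (running Σ = -0.013553+0.007856i)
  m=-4: -0.313353+0.014155i × +0.176139+0.240547i = -0.058599-0.072883i  (running Σ = -0.072152-0.065027i)
  m=-3: +0.485771-0.016453i × +0.312027-0.367409i = +0.145529-0.183610i  (running Σ = +0.073377-0.248637i)
  m=-2: -0.363207+0.008199i × -0.348753-0.176882i = +0.128120+0.061385i  (running Σ = +0.201497-0.187252i)
  m=-1: -0.152403+0.001720i × +0.026690-0.111628i = -0.003876+0.017058i  (running Σ = +0.197622-0.170194i)
  m=0: +0.421697-0.000000i × -0.434301+0.000000i = -0.183143+0.000000i  (running Σ = +0.014479-0.170194i)
  m=1: +0.152403+0.001720i × -0.026690-0.111628i = -0.003876-0.017058i  (running Σ = +0.010603-0.187252i)
  m=2: -0.363207-0.008199i × -0.348753+0.176882i = +0.128120-0.061385i  (running Σ = +0.138723-0.248637i)
  m=3: -0.485771-0.016453i × -0.312027-0.367409i = +0.145529+0.183610i  (running Σ = +0.284252-0.065027i)
  m=4: -0.313353-0.014155i × +0.176139-0.240547i = -0.058599+0.072883i  (running Σ = +0.225653+0.007856i)
  m=5: -0.129247-0.007301i × +0.109708+0.046042i = -0.013843-0.006752i  (running Σ = +0.211810+0.001105i)
  m=6: -0.035589-0.002413i × -0.005152+0.031395i = +0.000259-0.001105i  (running Σ = +0.212069-0.000000i)
  m=7: -0.005961-0.000472i × -0.005172+0.000373i = +0.000031+0.000000i  (running Σ = +0.212100-0.000000i)
Σ over m = +0.212100-0.000000i; ×(4π/15) → +0.177689-0.000000i. Real part: 0.177689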